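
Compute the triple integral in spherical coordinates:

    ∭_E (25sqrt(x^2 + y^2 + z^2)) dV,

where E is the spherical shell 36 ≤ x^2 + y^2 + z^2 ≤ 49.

In spherical coordinates, x = ρ sin(φ) cos(θ), y = ρ sin(φ) sin(θ), z = ρ cos(φ), and dV = ρ^2 sin(φ) dρ dφ dθ.

The integrand becomes 25ρ, so

    ∭_E (25sqrt(x^2 + y^2 + z^2)) dV = ∫_{0}^{2π} ∫_{0}^{π} ∫_{6}^{7} (25ρ) · ρ^2 sin(φ) dρ dφ dθ.

Inner (ρ): 27625sin(φ)/4.
Middle (φ): 27625/2.
Outer (θ): 27625π.

Therefore the triple integral equals 27625π.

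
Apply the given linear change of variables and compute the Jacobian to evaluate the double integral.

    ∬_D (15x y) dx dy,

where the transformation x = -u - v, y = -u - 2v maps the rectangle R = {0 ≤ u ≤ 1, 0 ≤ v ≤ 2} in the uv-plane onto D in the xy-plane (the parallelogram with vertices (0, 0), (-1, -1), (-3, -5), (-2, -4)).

Compute the Jacobian determinant of (x, y) with respect to (u, v):

    ∂(x,y)/∂(u,v) = | -1  -1 | = (-1)(-2) - (-1)(-1) = 1.
                   | -1  -2 |

Its absolute value is |J| = 1 (the area scaling factor).

Substituting x = -u - v, y = -u - 2v into the integrand,

    15x y → 15u^2 + 45u v + 30v^2,

so the integral becomes

    ∬_R (15u^2 + 45u v + 30v^2) · |J| du dv = ∫_0^1 ∫_0^2 (15u^2 + 45u v + 30v^2) dv du.

Inner (v): 30u^2 + 90u + 80.
Outer (u): 135.

Therefore ∬_D (15x y) dx dy = 135.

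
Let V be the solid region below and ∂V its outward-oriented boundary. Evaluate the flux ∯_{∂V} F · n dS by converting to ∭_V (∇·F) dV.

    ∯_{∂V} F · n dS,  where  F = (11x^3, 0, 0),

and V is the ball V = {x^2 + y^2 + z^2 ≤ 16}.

By the divergence theorem,

    ∯_{∂V} F · n dS = ∭_V (∇ · F) dV.

Compute the divergence:
    ∇ · F = ∂F_x/∂x + ∂F_y/∂y + ∂F_z/∂z = 33x^2 + 0 + 0 = 33x^2.

In spherical coordinates, x = ρ sin(φ) cos(θ), y = ρ sin(φ) sin(θ), z = ρ cos(φ), dV = ρ^2 sin(φ) dρ dφ dθ, with 0 ≤ ρ ≤ 4, 0 ≤ φ ≤ π, 0 ≤ θ ≤ 2π.

The integrand, after substitution and multiplying by the volume element, becomes (33ρ^2sin(φ)^2cos(θ)^2) · ρ^2 sin(φ), so

    ∭_V (∇·F) dV = ∫_0^{2π} ∫_0^{π} ∫_0^{4} (33ρ^2sin(φ)^2cos(θ)^2) · ρ^2 sin(φ) dρ dφ dθ.

Inner (ρ from 0 to 4): 33792sin(φ)^3cos(θ)^2/5.
Middle (φ from 0 to π): 45056cos(θ)^2/5.
Outer (θ from 0 to 2π): 45056π/5.

Therefore ∯_{∂V} F · n dS = 45056π/5.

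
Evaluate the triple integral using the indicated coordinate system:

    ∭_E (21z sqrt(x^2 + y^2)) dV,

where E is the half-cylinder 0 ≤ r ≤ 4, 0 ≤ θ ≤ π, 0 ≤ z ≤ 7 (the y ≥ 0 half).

In cylindrical coordinates, x = r cos(θ), y = r sin(θ), z = z, and dV = r dr dθ dz.

The integrand becomes 21r z, so

    ∭_E (21z sqrt(x^2 + y^2)) dV = ∫_{0}^{π} ∫_{0}^{4} ∫_{0}^{7} (21r z) · r dz dr dθ.

Inner (z): 1029r^2/2.
Middle (r from 0 to 4): 10976.
Outer (θ): 10976π.

Therefore the triple integral equals 10976π.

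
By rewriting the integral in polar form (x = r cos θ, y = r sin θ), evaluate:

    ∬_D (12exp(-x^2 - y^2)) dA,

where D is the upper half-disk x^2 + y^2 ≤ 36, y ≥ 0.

The region D is 0 ≤ r ≤ 6, 0 ≤ θ ≤ π in polar coordinates, where x = r cos(θ), y = r sin(θ), and dA = r dr dθ.

Under the substitution, the integrand becomes 12exp(-r^2), so

    ∬_D (12exp(-x^2 - y^2)) dA = ∫_{0}^{π} ∫_{0}^{6} (12exp(-r^2)) · r dr dθ.

Inner integral (in r): ∫_{0}^{6} (12exp(-r^2)) · r dr = 6 - 6exp(-36).

Outer integral (in θ): ∫_{0}^{π} (6 - 6exp(-36)) dθ = -6π exp(-36) + 6π.

Therefore ∬_D (12exp(-x^2 - y^2)) dA = -6π exp(-36) + 6π.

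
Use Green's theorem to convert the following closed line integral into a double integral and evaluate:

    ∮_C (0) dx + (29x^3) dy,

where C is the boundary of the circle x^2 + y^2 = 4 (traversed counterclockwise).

Green's theorem converts the closed line integral into a double integral over the enclosed region D:

    ∮_C P dx + Q dy = ∬_D (∂Q/∂x - ∂P/∂y) dA.

Here P = 0, Q = 29x^3, so

    ∂Q/∂x = 87x^2,    ∂P/∂y = 0,
    ∂Q/∂x - ∂P/∂y = 87x^2.

D is the region x^2 + y^2 ≤ 4. Evaluating the double integral:

In polar coordinates (x = r cos θ, y = r sin θ, dA = r dr dθ) the integrand becomes 87r^2cos(θ)^2, so

    ∬_D (87x^2) dA = ∫_0^{2π} ∫_0^{2} (87r^2cos(θ)^2) · r dr dθ.

Inner (r from 0 to 2): 348cos(θ)^2.
Outer (θ from 0 to 2π): 348π.

Therefore ∮_C P dx + Q dy = 348π.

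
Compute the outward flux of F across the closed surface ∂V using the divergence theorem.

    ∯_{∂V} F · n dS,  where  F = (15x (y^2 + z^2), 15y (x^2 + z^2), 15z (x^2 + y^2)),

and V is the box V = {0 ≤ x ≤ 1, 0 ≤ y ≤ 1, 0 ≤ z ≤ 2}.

By the divergence theorem,

    ∯_{∂V} F · n dS = ∭_V (∇ · F) dV.

Compute the divergence:
    ∇ · F = ∂F_x/∂x + ∂F_y/∂y + ∂F_z/∂z = 15y^2 + 15z^2 + 15x^2 + 15z^2 + 15x^2 + 15y^2 = 30x^2 + 30y^2 + 30z^2.

V is a rectangular box, so dV = dx dy dz with 0 ≤ x ≤ 1, 0 ≤ y ≤ 1, 0 ≤ z ≤ 2.

Integrate (30x^2 + 30y^2 + 30z^2) over V as an iterated integral:

    ∭_V (∇·F) dV = ∫_0^{1} ∫_0^{1} ∫_0^{2} (30x^2 + 30y^2 + 30z^2) dz dy dx.

Inner (z from 0 to 2): 60x^2 + 60y^2 + 80.
Middle (y from 0 to 1): 60x^2 + 100.
Outer (x from 0 to 1): 120.

Therefore ∯_{∂V} F · n dS = 120.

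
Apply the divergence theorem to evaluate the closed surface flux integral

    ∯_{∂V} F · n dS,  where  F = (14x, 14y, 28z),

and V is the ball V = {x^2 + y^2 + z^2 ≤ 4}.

By the divergence theorem,

    ∯_{∂V} F · n dS = ∭_V (∇ · F) dV.

Compute the divergence:
    ∇ · F = ∂F_x/∂x + ∂F_y/∂y + ∂F_z/∂z = 14 + 14 + 28 = 56.

In spherical coordinates, x = ρ sin(φ) cos(θ), y = ρ sin(φ) sin(θ), z = ρ cos(φ), dV = ρ^2 sin(φ) dρ dφ dθ, with 0 ≤ ρ ≤ 2, 0 ≤ φ ≤ π, 0 ≤ θ ≤ 2π.

The integrand, after substitution and multiplying by the volume element, becomes (56) · ρ^2 sin(φ), so

    ∭_V (∇·F) dV = ∫_0^{2π} ∫_0^{π} ∫_0^{2} (56) · ρ^2 sin(φ) dρ dφ dθ.

Inner (ρ from 0 to 2): 448sin(φ)/3.
Middle (φ from 0 to π): 896/3.
Outer (θ from 0 to 2π): 1792π/3.

Therefore ∯_{∂V} F · n dS = 1792π/3.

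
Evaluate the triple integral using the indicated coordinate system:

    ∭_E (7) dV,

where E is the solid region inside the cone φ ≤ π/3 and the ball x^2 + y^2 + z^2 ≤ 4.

In spherical coordinates, x = ρ sin(φ) cos(θ), y = ρ sin(φ) sin(θ), z = ρ cos(φ), and dV = ρ^2 sin(φ) dρ dφ dθ.

The integrand becomes 7, so

    ∭_E (7) dV = ∫_{0}^{2π} ∫_{0}^{π/3} ∫_{0}^{2} (7) · ρ^2 sin(φ) dρ dφ dθ.

Inner (ρ): 56sin(φ)/3.
Middle (φ): 28/3.
Outer (θ): 56π/3.

Therefore the triple integral equals 56π/3.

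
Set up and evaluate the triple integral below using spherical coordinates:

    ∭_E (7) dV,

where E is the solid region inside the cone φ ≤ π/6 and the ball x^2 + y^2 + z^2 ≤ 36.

In spherical coordinates, x = ρ sin(φ) cos(θ), y = ρ sin(φ) sin(θ), z = ρ cos(φ), and dV = ρ^2 sin(φ) dρ dφ dθ.

The integrand becomes 7, so

    ∭_E (7) dV = ∫_{0}^{2π} ∫_{0}^{π/6} ∫_{0}^{6} (7) · ρ^2 sin(φ) dρ dφ dθ.

Inner (ρ): 504sin(φ).
Middle (φ): 504 - 252sqrt(3).
Outer (θ): 504π (2 - sqrt(3)).

Therefore the triple integral equals 504π (2 - sqrt(3)).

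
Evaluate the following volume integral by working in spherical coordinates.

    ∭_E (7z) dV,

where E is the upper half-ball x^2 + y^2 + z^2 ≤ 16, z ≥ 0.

In spherical coordinates, x = ρ sin(φ) cos(θ), y = ρ sin(φ) sin(θ), z = ρ cos(φ), and dV = ρ^2 sin(φ) dρ dφ dθ.

The integrand becomes 7ρ cos(φ), so

    ∭_E (7z) dV = ∫_{0}^{2π} ∫_{0}^{π/2} ∫_{0}^{4} (7ρ cos(φ)) · ρ^2 sin(φ) dρ dφ dθ.

Inner (ρ): 224sin(2φ).
Middle (φ): 224.
Outer (θ): 448π.

Therefore the triple integral equals 448π.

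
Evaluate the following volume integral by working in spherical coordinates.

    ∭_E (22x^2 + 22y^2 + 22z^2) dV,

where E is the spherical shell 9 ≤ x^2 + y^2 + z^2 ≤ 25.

In spherical coordinates, x = ρ sin(φ) cos(θ), y = ρ sin(φ) sin(θ), z = ρ cos(φ), and dV = ρ^2 sin(φ) dρ dφ dθ.

The integrand becomes 22ρ^2, so

    ∭_E (22x^2 + 22y^2 + 22z^2) dV = ∫_{0}^{2π} ∫_{0}^{π} ∫_{3}^{5} (22ρ^2) · ρ^2 sin(φ) dρ dφ dθ.

Inner (ρ): 63404sin(φ)/5.
Middle (φ): 126808/5.
Outer (θ): 253616π/5.

Therefore the triple integral equals 253616π/5.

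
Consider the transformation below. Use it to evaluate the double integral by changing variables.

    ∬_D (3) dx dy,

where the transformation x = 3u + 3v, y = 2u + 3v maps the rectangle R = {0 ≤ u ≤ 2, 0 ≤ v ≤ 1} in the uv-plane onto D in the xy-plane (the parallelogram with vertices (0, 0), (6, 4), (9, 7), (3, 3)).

Compute the Jacobian determinant of (x, y) with respect to (u, v):

    ∂(x,y)/∂(u,v) = | 3  3 | = (3)(3) - (3)(2) = 3.
                   | 2  3 |

Its absolute value is |J| = 3 (the area scaling factor).

Substituting x = 3u + 3v, y = 2u + 3v into the integrand,

    3 → 3,

so the integral becomes

    ∬_R (3) · |J| du dv = ∫_0^2 ∫_0^1 (9) dv du.

Inner (v): 9.
Outer (u): 18.

Therefore ∬_D (3) dx dy = 18.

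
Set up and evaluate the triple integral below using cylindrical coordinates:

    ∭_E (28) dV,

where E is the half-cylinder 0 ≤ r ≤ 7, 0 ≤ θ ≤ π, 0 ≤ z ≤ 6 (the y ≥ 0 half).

In cylindrical coordinates, x = r cos(θ), y = r sin(θ), z = z, and dV = r dr dθ dz.

The integrand becomes 28, so

    ∭_E (28) dV = ∫_{0}^{π} ∫_{0}^{7} ∫_{0}^{6} (28) · r dz dr dθ.

Inner (z): 168r.
Middle (r from 0 to 7): 4116.
Outer (θ): 4116π.

Therefore the triple integral equals 4116π.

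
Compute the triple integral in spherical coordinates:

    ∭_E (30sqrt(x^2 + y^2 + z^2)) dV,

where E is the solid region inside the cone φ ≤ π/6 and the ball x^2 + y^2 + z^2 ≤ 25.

In spherical coordinates, x = ρ sin(φ) cos(θ), y = ρ sin(φ) sin(θ), z = ρ cos(φ), and dV = ρ^2 sin(φ) dρ dφ dθ.

The integrand becomes 30ρ, so

    ∭_E (30sqrt(x^2 + y^2 + z^2)) dV = ∫_{0}^{2π} ∫_{0}^{π/6} ∫_{0}^{5} (30ρ) · ρ^2 sin(φ) dρ dφ dθ.

Inner (ρ): 9375sin(φ)/2.
Middle (φ): 9375/2 - 9375sqrt(3)/4.
Outer (θ): 9375π (2 - sqrt(3))/2.

Therefore the triple integral equals 9375π (2 - sqrt(3))/2.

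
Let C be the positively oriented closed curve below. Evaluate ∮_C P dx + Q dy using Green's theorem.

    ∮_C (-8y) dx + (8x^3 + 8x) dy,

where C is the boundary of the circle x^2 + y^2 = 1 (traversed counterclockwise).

Green's theorem converts the closed line integral into a double integral over the enclosed region D:

    ∮_C P dx + Q dy = ∬_D (∂Q/∂x - ∂P/∂y) dA.

Here P = -8y, Q = 8x^3 + 8x, so

    ∂Q/∂x = 24x^2 + 8,    ∂P/∂y = -8,
    ∂Q/∂x - ∂P/∂y = 24x^2 + 16.

D is the region x^2 + y^2 ≤ 1. Evaluating the double integral:

In polar coordinates (x = r cos θ, y = r sin θ, dA = r dr dθ) the integrand becomes 24r^2cos(θ)^2 + 16, so

    ∬_D (24x^2 + 16) dA = ∫_0^{2π} ∫_0^{1} (24r^2cos(θ)^2 + 16) · r dr dθ.

Inner (r from 0 to 1): 6cos(θ)^2 + 8.
Outer (θ from 0 to 2π): 22π.

Therefore ∮_C P dx + Q dy = 22π.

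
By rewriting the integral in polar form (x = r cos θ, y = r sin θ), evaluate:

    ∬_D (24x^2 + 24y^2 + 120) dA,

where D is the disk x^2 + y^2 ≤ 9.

The region D is 0 ≤ r ≤ 3, 0 ≤ θ ≤ 2π in polar coordinates, where x = r cos(θ), y = r sin(θ), and dA = r dr dθ.

Under the substitution, the integrand becomes 24r^2 + 120, so

    ∬_D (24x^2 + 24y^2 + 120) dA = ∫_{0}^{2π} ∫_{0}^{3} (24r^2 + 120) · r dr dθ.

Inner integral (in r): ∫_{0}^{3} (24r^2 + 120) · r dr = 1026.

Outer integral (in θ): ∫_{0}^{2π} (1026) dθ = 2052π.

Therefore ∬_D (24x^2 + 24y^2 + 120) dA = 2052π.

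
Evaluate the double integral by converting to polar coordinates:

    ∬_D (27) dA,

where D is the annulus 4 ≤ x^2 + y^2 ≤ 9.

The region D is 2 ≤ r ≤ 3, 0 ≤ θ ≤ 2π in polar coordinates, where x = r cos(θ), y = r sin(θ), and dA = r dr dθ.

Under the substitution, the integrand becomes 27, so

    ∬_D (27) dA = ∫_{0}^{2π} ∫_{2}^{3} (27) · r dr dθ.

Inner integral (in r): ∫_{2}^{3} (27) · r dr = 135/2.

Outer integral (in θ): ∫_{0}^{2π} (135/2) dθ = 135π.

Therefore ∬_D (27) dA = 135π.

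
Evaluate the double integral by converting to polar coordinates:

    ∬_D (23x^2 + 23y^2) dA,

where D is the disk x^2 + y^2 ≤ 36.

The region D is 0 ≤ r ≤ 6, 0 ≤ θ ≤ 2π in polar coordinates, where x = r cos(θ), y = r sin(θ), and dA = r dr dθ.

Under the substitution, the integrand becomes 23r^2, so

    ∬_D (23x^2 + 23y^2) dA = ∫_{0}^{2π} ∫_{0}^{6} (23r^2) · r dr dθ.

Inner integral (in r): ∫_{0}^{6} (23r^2) · r dr = 7452.

Outer integral (in θ): ∫_{0}^{2π} (7452) dθ = 14904π.

Therefore ∬_D (23x^2 + 23y^2) dA = 14904π.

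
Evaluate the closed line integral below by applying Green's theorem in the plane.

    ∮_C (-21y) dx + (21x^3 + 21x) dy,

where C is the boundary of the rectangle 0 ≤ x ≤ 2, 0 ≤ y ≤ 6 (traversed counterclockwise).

Green's theorem converts the closed line integral into a double integral over the enclosed region D:

    ∮_C P dx + Q dy = ∬_D (∂Q/∂x - ∂P/∂y) dA.

Here P = -21y, Q = 21x^3 + 21x, so

    ∂Q/∂x = 63x^2 + 21,    ∂P/∂y = -21,
    ∂Q/∂x - ∂P/∂y = 63x^2 + 42.

D is the region 0 ≤ x ≤ 2, 0 ≤ y ≤ 6. Evaluating the double integral:

    ∬_D (63x^2 + 42) dA = ∫_0^{2} ∫_0^{6} (63x^2 + 42) dy dx.

Inner (y from 0 to 6): 378x^2 + 252.
Outer (x from 0 to 2): 1512.

Therefore ∮_C P dx + Q dy = 1512.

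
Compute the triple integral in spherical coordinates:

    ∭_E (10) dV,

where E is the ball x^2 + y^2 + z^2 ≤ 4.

In spherical coordinates, x = ρ sin(φ) cos(θ), y = ρ sin(φ) sin(θ), z = ρ cos(φ), and dV = ρ^2 sin(φ) dρ dφ dθ.

The integrand becomes 10, so

    ∭_E (10) dV = ∫_{0}^{2π} ∫_{0}^{π} ∫_{0}^{2} (10) · ρ^2 sin(φ) dρ dφ dθ.

Inner (ρ): 80sin(φ)/3.
Middle (φ): 160/3.
Outer (θ): 320π/3.

Therefore the triple integral equals 320π/3.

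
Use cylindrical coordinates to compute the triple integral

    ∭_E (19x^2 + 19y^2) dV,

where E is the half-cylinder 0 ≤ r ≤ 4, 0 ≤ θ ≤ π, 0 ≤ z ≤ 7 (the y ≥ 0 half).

In cylindrical coordinates, x = r cos(θ), y = r sin(θ), z = z, and dV = r dr dθ dz.

The integrand becomes 19r^2, so

    ∭_E (19x^2 + 19y^2) dV = ∫_{0}^{π} ∫_{0}^{4} ∫_{0}^{7} (19r^2) · r dz dr dθ.

Inner (z): 133r^3.
Middle (r from 0 to 4): 8512.
Outer (θ): 8512π.

Therefore the triple integral equals 8512π.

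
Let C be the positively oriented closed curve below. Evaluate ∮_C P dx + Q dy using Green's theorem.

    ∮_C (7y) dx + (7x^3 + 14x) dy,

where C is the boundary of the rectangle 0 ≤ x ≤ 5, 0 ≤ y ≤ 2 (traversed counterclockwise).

Green's theorem converts the closed line integral into a double integral over the enclosed region D:

    ∮_C P dx + Q dy = ∬_D (∂Q/∂x - ∂P/∂y) dA.

Here P = 7y, Q = 7x^3 + 14x, so

    ∂Q/∂x = 21x^2 + 14,    ∂P/∂y = 7,
    ∂Q/∂x - ∂P/∂y = 21x^2 + 7.

D is the region 0 ≤ x ≤ 5, 0 ≤ y ≤ 2. Evaluating the double integral:

    ∬_D (21x^2 + 7) dA = ∫_0^{5} ∫_0^{2} (21x^2 + 7) dy dx.

Inner (y from 0 to 2): 42x^2 + 14.
Outer (x from 0 to 5): 1820.

Therefore ∮_C P dx + Q dy = 1820.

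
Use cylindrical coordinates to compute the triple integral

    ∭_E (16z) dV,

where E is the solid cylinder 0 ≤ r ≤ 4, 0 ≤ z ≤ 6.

In cylindrical coordinates, x = r cos(θ), y = r sin(θ), z = z, and dV = r dr dθ dz.

The integrand becomes 16z, so

    ∭_E (16z) dV = ∫_{0}^{2π} ∫_{0}^{4} ∫_{0}^{6} (16z) · r dz dr dθ.

Inner (z): 288r.
Middle (r from 0 to 4): 2304.
Outer (θ): 4608π.

Therefore the triple integral equals 4608π.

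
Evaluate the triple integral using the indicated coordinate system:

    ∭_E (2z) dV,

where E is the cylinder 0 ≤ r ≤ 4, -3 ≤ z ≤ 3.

In cylindrical coordinates, x = r cos(θ), y = r sin(θ), z = z, and dV = r dr dθ dz.

The integrand becomes 2z, so

    ∭_E (2z) dV = ∫_{0}^{2π} ∫_{0}^{4} ∫_{-3}^{3} (2z) · r dz dr dθ.

Inner (z): 0.
Middle (r from 0 to 4): 0.
Outer (θ): 0.

Therefore the triple integral equals 0.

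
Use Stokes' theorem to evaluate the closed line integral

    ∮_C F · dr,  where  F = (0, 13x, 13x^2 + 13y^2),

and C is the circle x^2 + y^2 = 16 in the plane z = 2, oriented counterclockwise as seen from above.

Let S be the flat disk x^2 + y^2 ≤ 16 in the plane z = 2, with upward unit normal n̂ = ẑ. By Stokes' theorem,

    ∮_C F · dr = ∬_S (∇ × F) · n̂ dS = ∬_D (curl F)_z dA,

where D is the disk x^2 + y^2 ≤ 16.

Compute the curl of F = (0, 13x, 13x^2 + 13y^2):
    (∇ × F)_x = ∂F_z/∂y - ∂F_y/∂z = 26y,
    (∇ × F)_y = ∂F_x/∂z - ∂F_z/∂x = -26x,
    (∇ × F)_z = ∂F_y/∂x - ∂F_x/∂y = 13.

On z = 2, (curl F)_z = 13.

Convert to polar (x = r cos θ, y = r sin θ, dA = r dr dθ); the integrand becomes 13, so

    ∬_D (curl F)_z dA = ∫_0^{2π} ∫_0^{4} (13) · r dr dθ.

Inner (r from 0 to 4): 104.
Outer (θ from 0 to 2π): 208π.

Therefore ∮_C F · dr = 208π.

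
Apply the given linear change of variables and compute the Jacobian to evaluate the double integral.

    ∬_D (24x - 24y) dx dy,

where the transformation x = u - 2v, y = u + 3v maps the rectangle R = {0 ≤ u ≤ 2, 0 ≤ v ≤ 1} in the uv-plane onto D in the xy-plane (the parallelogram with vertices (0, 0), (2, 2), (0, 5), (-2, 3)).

Compute the Jacobian determinant of (x, y) with respect to (u, v):

    ∂(x,y)/∂(u,v) = | 1  -2 | = (1)(3) - (-2)(1) = 5.
                   | 1  3 |

Its absolute value is |J| = 5 (the area scaling factor).

Substituting x = u - 2v, y = u + 3v into the integrand,

    24x - 24y → -120v,

so the integral becomes

    ∬_R (-120v) · |J| du dv = ∫_0^2 ∫_0^1 (-600v) dv du.

Inner (v): -300.
Outer (u): -600.

Therefore ∬_D (24x - 24y) dx dy = -600.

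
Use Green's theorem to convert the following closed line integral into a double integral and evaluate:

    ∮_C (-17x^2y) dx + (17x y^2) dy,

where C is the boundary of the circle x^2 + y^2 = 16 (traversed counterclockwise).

Green's theorem converts the closed line integral into a double integral over the enclosed region D:

    ∮_C P dx + Q dy = ∬_D (∂Q/∂x - ∂P/∂y) dA.

Here P = -17x^2y, Q = 17x y^2, so

    ∂Q/∂x = 17y^2,    ∂P/∂y = -17x^2,
    ∂Q/∂x - ∂P/∂y = 17x^2 + 17y^2.

D is the region x^2 + y^2 ≤ 16. Evaluating the double integral:

In polar coordinates (x = r cos θ, y = r sin θ, dA = r dr dθ) the integrand becomes 17r^2, so

    ∬_D (17x^2 + 17y^2) dA = ∫_0^{2π} ∫_0^{4} (17r^2) · r dr dθ.

Inner (r from 0 to 4): 1088.
Outer (θ from 0 to 2π): 2176π.

Therefore ∮_C P dx + Q dy = 2176π.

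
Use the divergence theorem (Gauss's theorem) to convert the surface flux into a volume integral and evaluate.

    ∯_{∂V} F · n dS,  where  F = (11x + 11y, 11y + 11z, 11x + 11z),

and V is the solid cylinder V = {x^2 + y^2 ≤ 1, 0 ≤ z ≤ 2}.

By the divergence theorem,

    ∯_{∂V} F · n dS = ∭_V (∇ · F) dV.

Compute the divergence:
    ∇ · F = ∂F_x/∂x + ∂F_y/∂y + ∂F_z/∂z = 11 + 11 + 11 = 33.

In cylindrical coordinates, x = r cos(θ), y = r sin(θ), z = z, dV = r dr dθ dz, with 0 ≤ r ≤ 1, 0 ≤ θ ≤ 2π, 0 ≤ z ≤ 2.

The integrand, after substitution and multiplying by the volume element, becomes (33) · r, so

    ∭_V (∇·F) dV = ∫_0^{2π} ∫_0^{1} ∫_0^{2} (33) · r dz dr dθ.

Inner (z from 0 to 2): 66r.
Middle (r from 0 to 1): 33.
Outer (θ from 0 to 2π): 66π.

Therefore ∯_{∂V} F · n dS = 66π.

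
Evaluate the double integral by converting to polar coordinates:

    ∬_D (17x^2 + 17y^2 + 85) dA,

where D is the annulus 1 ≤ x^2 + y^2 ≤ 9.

The region D is 1 ≤ r ≤ 3, 0 ≤ θ ≤ 2π in polar coordinates, where x = r cos(θ), y = r sin(θ), and dA = r dr dθ.

Under the substitution, the integrand becomes 17r^2 + 85, so

    ∬_D (17x^2 + 17y^2 + 85) dA = ∫_{0}^{2π} ∫_{1}^{3} (17r^2 + 85) · r dr dθ.

Inner integral (in r): ∫_{1}^{3} (17r^2 + 85) · r dr = 680.

Outer integral (in θ): ∫_{0}^{2π} (680) dθ = 1360π.

Therefore ∬_D (17x^2 + 17y^2 + 85) dA = 1360π.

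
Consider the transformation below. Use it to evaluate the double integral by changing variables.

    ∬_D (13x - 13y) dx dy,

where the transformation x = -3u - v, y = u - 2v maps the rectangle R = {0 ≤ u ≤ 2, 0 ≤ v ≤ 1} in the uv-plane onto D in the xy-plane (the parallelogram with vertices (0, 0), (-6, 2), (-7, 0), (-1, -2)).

Compute the Jacobian determinant of (x, y) with respect to (u, v):

    ∂(x,y)/∂(u,v) = | -3  -1 | = (-3)(-2) - (-1)(1) = 7.
                   | 1  -2 |

Its absolute value is |J| = 7 (the area scaling factor).

Substituting x = -3u - v, y = u - 2v into the integrand,

    13x - 13y → -52u + 13v,

so the integral becomes

    ∬_R (-52u + 13v) · |J| du dv = ∫_0^2 ∫_0^1 (-364u + 91v) dv du.

Inner (v): 91/2 - 364u.
Outer (u): -637.

Therefore ∬_D (13x - 13y) dx dy = -637.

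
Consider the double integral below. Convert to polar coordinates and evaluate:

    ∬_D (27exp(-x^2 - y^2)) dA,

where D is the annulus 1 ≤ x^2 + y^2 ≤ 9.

The region D is 1 ≤ r ≤ 3, 0 ≤ θ ≤ 2π in polar coordinates, where x = r cos(θ), y = r sin(θ), and dA = r dr dθ.

Under the substitution, the integrand becomes 27exp(-r^2), so

    ∬_D (27exp(-x^2 - y^2)) dA = ∫_{0}^{2π} ∫_{1}^{3} (27exp(-r^2)) · r dr dθ.

Inner integral (in r): ∫_{1}^{3} (27exp(-r^2)) · r dr = -(27 - 27exp(8))exp(-9)/2.

Outer integral (in θ): ∫_{0}^{2π} (-(27 - 27exp(8))exp(-9)/2) dθ = -27π (1 - exp(8))exp(-9).

Therefore ∬_D (27exp(-x^2 - y^2)) dA = -27π (1 - exp(8))exp(-9).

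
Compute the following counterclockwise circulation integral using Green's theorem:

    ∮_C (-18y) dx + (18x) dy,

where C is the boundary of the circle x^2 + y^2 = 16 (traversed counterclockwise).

Green's theorem converts the closed line integral into a double integral over the enclosed region D:

    ∮_C P dx + Q dy = ∬_D (∂Q/∂x - ∂P/∂y) dA.

Here P = -18y, Q = 18x, so

    ∂Q/∂x = 18,    ∂P/∂y = -18,
    ∂Q/∂x - ∂P/∂y = 36.

D is the region x^2 + y^2 ≤ 16. Evaluating the double integral:

In polar coordinates (x = r cos θ, y = r sin θ, dA = r dr dθ) the integrand becomes 36, so

    ∬_D (36) dA = ∫_0^{2π} ∫_0^{4} (36) · r dr dθ.

Inner (r from 0 to 4): 288.
Outer (θ from 0 to 2π): 576π.

Therefore ∮_C P dx + Q dy = 576π.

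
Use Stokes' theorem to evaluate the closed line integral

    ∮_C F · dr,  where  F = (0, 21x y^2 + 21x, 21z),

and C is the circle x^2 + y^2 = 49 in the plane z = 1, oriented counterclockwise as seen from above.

Let S be the flat disk x^2 + y^2 ≤ 49 in the plane z = 1, with upward unit normal n̂ = ẑ. By Stokes' theorem,

    ∮_C F · dr = ∬_S (∇ × F) · n̂ dS = ∬_D (curl F)_z dA,

where D is the disk x^2 + y^2 ≤ 49.

Compute the curl of F = (0, 21x y^2 + 21x, 21z):
    (∇ × F)_x = ∂F_z/∂y - ∂F_y/∂z = 0,
    (∇ × F)_y = ∂F_x/∂z - ∂F_z/∂x = 0,
    (∇ × F)_z = ∂F_y/∂x - ∂F_x/∂y = 21y^2 + 21.

On z = 1, (curl F)_z = 21y^2 + 21.

Convert to polar (x = r cos θ, y = r sin θ, dA = r dr dθ); the integrand becomes 21r^2sin(θ)^2 + 21, so

    ∬_D (curl F)_z dA = ∫_0^{2π} ∫_0^{7} (21r^2sin(θ)^2 + 21) · r dr dθ.

Inner (r from 0 to 7): 50421sin(θ)^2/4 + 1029/2.
Outer (θ from 0 to 2π): 54537π/4.

Therefore ∮_C F · dr = 54537π/4.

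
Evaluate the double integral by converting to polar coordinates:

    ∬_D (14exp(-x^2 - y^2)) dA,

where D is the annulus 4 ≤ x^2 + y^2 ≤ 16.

The region D is 2 ≤ r ≤ 4, 0 ≤ θ ≤ 2π in polar coordinates, where x = r cos(θ), y = r sin(θ), and dA = r dr dθ.

Under the substitution, the integrand becomes 14exp(-r^2), so

    ∬_D (14exp(-x^2 - y^2)) dA = ∫_{0}^{2π} ∫_{2}^{4} (14exp(-r^2)) · r dr dθ.

Inner integral (in r): ∫_{2}^{4} (14exp(-r^2)) · r dr = -(7 - 7exp(12))exp(-16).

Outer integral (in θ): ∫_{0}^{2π} (-(7 - 7exp(12))exp(-16)) dθ = -14π (1 - exp(12))exp(-16).

Therefore ∬_D (14exp(-x^2 - y^2)) dA = -14π (1 - exp(12))exp(-16).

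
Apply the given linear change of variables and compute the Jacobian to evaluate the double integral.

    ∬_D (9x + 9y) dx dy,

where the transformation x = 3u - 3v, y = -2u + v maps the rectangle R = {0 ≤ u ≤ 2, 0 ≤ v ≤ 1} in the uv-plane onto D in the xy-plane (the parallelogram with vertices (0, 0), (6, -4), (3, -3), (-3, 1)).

Compute the Jacobian determinant of (x, y) with respect to (u, v):

    ∂(x,y)/∂(u,v) = | 3  -3 | = (3)(1) - (-3)(-2) = -3.
                   | -2  1 |

Its absolute value is |J| = 3 (the area scaling factor).

Substituting x = 3u - 3v, y = -2u + v into the integrand,

    9x + 9y → 9u - 18v,

so the integral becomes

    ∬_R (9u - 18v) · |J| du dv = ∫_0^2 ∫_0^1 (27u - 54v) dv du.

Inner (v): 27u - 27.
Outer (u): 0.

Therefore ∬_D (9x + 9y) dx dy = 0.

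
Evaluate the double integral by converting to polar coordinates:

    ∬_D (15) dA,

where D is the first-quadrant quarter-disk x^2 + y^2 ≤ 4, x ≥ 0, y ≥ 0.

The region D is 0 ≤ r ≤ 2, 0 ≤ θ ≤ π/2 in polar coordinates, where x = r cos(θ), y = r sin(θ), and dA = r dr dθ.

Under the substitution, the integrand becomes 15, so

    ∬_D (15) dA = ∫_{0}^{π/2} ∫_{0}^{2} (15) · r dr dθ.

Inner integral (in r): ∫_{0}^{2} (15) · r dr = 30.

Outer integral (in θ): ∫_{0}^{π/2} (30) dθ = 15π.

Therefore ∬_D (15) dA = 15π.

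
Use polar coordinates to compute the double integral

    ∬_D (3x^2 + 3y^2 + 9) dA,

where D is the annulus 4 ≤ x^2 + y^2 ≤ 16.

The region D is 2 ≤ r ≤ 4, 0 ≤ θ ≤ 2π in polar coordinates, where x = r cos(θ), y = r sin(θ), and dA = r dr dθ.

Under the substitution, the integrand becomes 3r^2 + 9, so

    ∬_D (3x^2 + 3y^2 + 9) dA = ∫_{0}^{2π} ∫_{2}^{4} (3r^2 + 9) · r dr dθ.

Inner integral (in r): ∫_{2}^{4} (3r^2 + 9) · r dr = 234.

Outer integral (in θ): ∫_{0}^{2π} (234) dθ = 468π.

Therefore ∬_D (3x^2 + 3y^2 + 9) dA = 468π.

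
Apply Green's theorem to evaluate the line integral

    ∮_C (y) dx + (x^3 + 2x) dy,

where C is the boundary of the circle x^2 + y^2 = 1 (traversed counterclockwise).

Green's theorem converts the closed line integral into a double integral over the enclosed region D:

    ∮_C P dx + Q dy = ∬_D (∂Q/∂x - ∂P/∂y) dA.

Here P = y, Q = x^3 + 2x, so

    ∂Q/∂x = 3x^2 + 2,    ∂P/∂y = 1,
    ∂Q/∂x - ∂P/∂y = 3x^2 + 1.

D is the region x^2 + y^2 ≤ 1. Evaluating the double integral:

In polar coordinates (x = r cos θ, y = r sin θ, dA = r dr dθ) the integrand becomes 3r^2cos(θ)^2 + 1, so

    ∬_D (3x^2 + 1) dA = ∫_0^{2π} ∫_0^{1} (3r^2cos(θ)^2 + 1) · r dr dθ.

Inner (r from 0 to 1): 3cos(θ)^2/4 + 1/2.
Outer (θ from 0 to 2π): 7π/4.

Therefore ∮_C P dx + Q dy = 7π/4.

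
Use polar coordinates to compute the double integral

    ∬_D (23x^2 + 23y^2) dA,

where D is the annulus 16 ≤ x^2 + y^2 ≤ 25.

The region D is 4 ≤ r ≤ 5, 0 ≤ θ ≤ 2π in polar coordinates, where x = r cos(θ), y = r sin(θ), and dA = r dr dθ.

Under the substitution, the integrand becomes 23r^2, so

    ∬_D (23x^2 + 23y^2) dA = ∫_{0}^{2π} ∫_{4}^{5} (23r^2) · r dr dθ.

Inner integral (in r): ∫_{4}^{5} (23r^2) · r dr = 8487/4.

Outer integral (in θ): ∫_{0}^{2π} (8487/4) dθ = 8487π/2.

Therefore ∬_D (23x^2 + 23y^2) dA = 8487π/2.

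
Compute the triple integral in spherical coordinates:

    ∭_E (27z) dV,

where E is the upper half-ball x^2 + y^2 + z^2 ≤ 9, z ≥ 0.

In spherical coordinates, x = ρ sin(φ) cos(θ), y = ρ sin(φ) sin(θ), z = ρ cos(φ), and dV = ρ^2 sin(φ) dρ dφ dθ.

The integrand becomes 27ρ cos(φ), so

    ∭_E (27z) dV = ∫_{0}^{2π} ∫_{0}^{π/2} ∫_{0}^{3} (27ρ cos(φ)) · ρ^2 sin(φ) dρ dφ dθ.

Inner (ρ): 2187sin(2φ)/8.
Middle (φ): 2187/8.
Outer (θ): 2187π/4.

Therefore the triple integral equals 2187π/4.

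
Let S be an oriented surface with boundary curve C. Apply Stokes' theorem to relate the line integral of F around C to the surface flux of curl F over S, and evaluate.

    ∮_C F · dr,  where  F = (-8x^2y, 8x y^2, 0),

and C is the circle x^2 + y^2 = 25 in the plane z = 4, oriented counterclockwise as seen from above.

Let S be the flat disk x^2 + y^2 ≤ 25 in the plane z = 4, with upward unit normal n̂ = ẑ. By Stokes' theorem,

    ∮_C F · dr = ∬_S (∇ × F) · n̂ dS = ∬_D (curl F)_z dA,

where D is the disk x^2 + y^2 ≤ 25.

Compute the curl of F = (-8x^2y, 8x y^2, 0):
    (∇ × F)_x = ∂F_z/∂y - ∂F_y/∂z = 0,
    (∇ × F)_y = ∂F_x/∂z - ∂F_z/∂x = 0,
    (∇ × F)_z = ∂F_y/∂x - ∂F_x/∂y = 8x^2 + 8y^2.

On z = 4, (curl F)_z = 8x^2 + 8y^2.

Convert to polar (x = r cos θ, y = r sin θ, dA = r dr dθ); the integrand becomes 8r^2, so

    ∬_D (curl F)_z dA = ∫_0^{2π} ∫_0^{5} (8r^2) · r dr dθ.

Inner (r from 0 to 5): 1250.
Outer (θ from 0 to 2π): 2500π.

Therefore ∮_C F · dr = 2500π.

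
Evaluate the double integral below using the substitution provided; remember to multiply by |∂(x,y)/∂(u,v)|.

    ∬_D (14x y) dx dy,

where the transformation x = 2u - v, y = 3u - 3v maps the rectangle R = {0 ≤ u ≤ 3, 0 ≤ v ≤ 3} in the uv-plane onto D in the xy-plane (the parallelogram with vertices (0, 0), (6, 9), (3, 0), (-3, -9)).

Compute the Jacobian determinant of (x, y) with respect to (u, v):

    ∂(x,y)/∂(u,v) = | 2  -1 | = (2)(-3) - (-1)(3) = -3.
                   | 3  -3 |

Its absolute value is |J| = 3 (the area scaling factor).

Substituting x = 2u - v, y = 3u - 3v into the integrand,

    14x y → 84u^2 - 126u v + 42v^2,

so the integral becomes

    ∬_R (84u^2 - 126u v + 42v^2) · |J| du dv = ∫_0^3 ∫_0^3 (252u^2 - 378u v + 126v^2) dv du.

Inner (v): 756u^2 - 1701u + 1134.
Outer (u): 5103/2.

Therefore ∬_D (14x y) dx dy = 5103/2.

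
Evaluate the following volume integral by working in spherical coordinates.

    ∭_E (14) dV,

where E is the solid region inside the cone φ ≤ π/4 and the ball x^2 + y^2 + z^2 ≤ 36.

In spherical coordinates, x = ρ sin(φ) cos(θ), y = ρ sin(φ) sin(θ), z = ρ cos(φ), and dV = ρ^2 sin(φ) dρ dφ dθ.

The integrand becomes 14, so

    ∭_E (14) dV = ∫_{0}^{2π} ∫_{0}^{π/4} ∫_{0}^{6} (14) · ρ^2 sin(φ) dρ dφ dθ.

Inner (ρ): 1008sin(φ).
Middle (φ): 1008 - 504sqrt(2).
Outer (θ): 1008π (2 - sqrt(2)).

Therefore the triple integral equals 1008π (2 - sqrt(2)).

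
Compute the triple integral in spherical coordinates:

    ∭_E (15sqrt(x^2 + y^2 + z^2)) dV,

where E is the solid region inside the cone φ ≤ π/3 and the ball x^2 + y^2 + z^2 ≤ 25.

In spherical coordinates, x = ρ sin(φ) cos(θ), y = ρ sin(φ) sin(θ), z = ρ cos(φ), and dV = ρ^2 sin(φ) dρ dφ dθ.

The integrand becomes 15ρ, so

    ∭_E (15sqrt(x^2 + y^2 + z^2)) dV = ∫_{0}^{2π} ∫_{0}^{π/3} ∫_{0}^{5} (15ρ) · ρ^2 sin(φ) dρ dφ dθ.

Inner (ρ): 9375sin(φ)/4.
Middle (φ): 9375/8.
Outer (θ): 9375π/4.

Therefore the triple integral equals 9375π/4.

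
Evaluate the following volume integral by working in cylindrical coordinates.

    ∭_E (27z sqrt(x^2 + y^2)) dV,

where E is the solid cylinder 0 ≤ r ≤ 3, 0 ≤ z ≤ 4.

In cylindrical coordinates, x = r cos(θ), y = r sin(θ), z = z, and dV = r dr dθ dz.

The integrand becomes 27r z, so

    ∭_E (27z sqrt(x^2 + y^2)) dV = ∫_{0}^{2π} ∫_{0}^{3} ∫_{0}^{4} (27r z) · r dz dr dθ.

Inner (z): 216r^2.
Middle (r from 0 to 3): 1944.
Outer (θ): 3888π.

Therefore the triple integral equals 3888π.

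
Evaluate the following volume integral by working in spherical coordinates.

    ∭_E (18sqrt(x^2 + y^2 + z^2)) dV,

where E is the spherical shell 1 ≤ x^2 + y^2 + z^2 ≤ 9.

In spherical coordinates, x = ρ sin(φ) cos(θ), y = ρ sin(φ) sin(θ), z = ρ cos(φ), and dV = ρ^2 sin(φ) dρ dφ dθ.

The integrand becomes 18ρ, so

    ∭_E (18sqrt(x^2 + y^2 + z^2)) dV = ∫_{0}^{2π} ∫_{0}^{π} ∫_{1}^{3} (18ρ) · ρ^2 sin(φ) dρ dφ dθ.

Inner (ρ): 360sin(φ).
Middle (φ): 720.
Outer (θ): 1440π.

Therefore the triple integral equals 1440π.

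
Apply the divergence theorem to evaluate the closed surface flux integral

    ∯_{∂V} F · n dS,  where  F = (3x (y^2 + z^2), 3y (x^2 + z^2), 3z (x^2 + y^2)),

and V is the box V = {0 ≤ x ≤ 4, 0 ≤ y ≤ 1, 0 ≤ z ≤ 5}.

By the divergence theorem,

    ∯_{∂V} F · n dS = ∭_V (∇ · F) dV.

Compute the divergence:
    ∇ · F = ∂F_x/∂x + ∂F_y/∂y + ∂F_z/∂z = 3y^2 + 3z^2 + 3x^2 + 3z^2 + 3x^2 + 3y^2 = 6x^2 + 6y^2 + 6z^2.

V is a rectangular box, so dV = dx dy dz with 0 ≤ x ≤ 4, 0 ≤ y ≤ 1, 0 ≤ z ≤ 5.

Integrate (6x^2 + 6y^2 + 6z^2) over V as an iterated integral:

    ∭_V (∇·F) dV = ∫_0^{4} ∫_0^{1} ∫_0^{5} (6x^2 + 6y^2 + 6z^2) dz dy dx.

Inner (z from 0 to 5): 30x^2 + 30y^2 + 250.
Middle (y from 0 to 1): 30x^2 + 260.
Outer (x from 0 to 4): 1680.

Therefore ∯_{∂V} F · n dS = 1680.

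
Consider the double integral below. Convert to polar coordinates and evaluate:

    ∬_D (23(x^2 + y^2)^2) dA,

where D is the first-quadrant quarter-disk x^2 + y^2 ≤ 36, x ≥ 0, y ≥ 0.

The region D is 0 ≤ r ≤ 6, 0 ≤ θ ≤ π/2 in polar coordinates, where x = r cos(θ), y = r sin(θ), and dA = r dr dθ.

Under the substitution, the integrand becomes 23r^4, so

    ∬_D (23(x^2 + y^2)^2) dA = ∫_{0}^{π/2} ∫_{0}^{6} (23r^4) · r dr dθ.

Inner integral (in r): ∫_{0}^{6} (23r^4) · r dr = 178848.

Outer integral (in θ): ∫_{0}^{π/2} (178848) dθ = 89424π.

Therefore ∬_D (23(x^2 + y^2)^2) dA = 89424π.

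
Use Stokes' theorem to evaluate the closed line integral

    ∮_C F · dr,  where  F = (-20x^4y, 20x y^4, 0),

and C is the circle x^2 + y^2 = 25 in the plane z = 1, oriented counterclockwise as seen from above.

Let S be the flat disk x^2 + y^2 ≤ 25 in the plane z = 1, with upward unit normal n̂ = ẑ. By Stokes' theorem,

    ∮_C F · dr = ∬_S (∇ × F) · n̂ dS = ∬_D (curl F)_z dA,

where D is the disk x^2 + y^2 ≤ 25.

Compute the curl of F = (-20x^4y, 20x y^4, 0):
    (∇ × F)_x = ∂F_z/∂y - ∂F_y/∂z = 0,
    (∇ × F)_y = ∂F_x/∂z - ∂F_z/∂x = 0,
    (∇ × F)_z = ∂F_y/∂x - ∂F_x/∂y = 20x^4 + 20y^4.

On z = 1, (curl F)_z = 20x^4 + 20y^4.

Convert to polar (x = r cos θ, y = r sin θ, dA = r dr dθ); the integrand becomes 20r^4(sin(θ)^4 + cos(θ)^4), so

    ∬_D (curl F)_z dA = ∫_0^{2π} ∫_0^{5} (20r^4(sin(θ)^4 + cos(θ)^4)) · r dr dθ.

Inner (r from 0 to 5): 156250sin(θ)^4/3 + 156250cos(θ)^4/3.
Outer (θ from 0 to 2π): 78125π.

Therefore ∮_C F · dr = 78125π.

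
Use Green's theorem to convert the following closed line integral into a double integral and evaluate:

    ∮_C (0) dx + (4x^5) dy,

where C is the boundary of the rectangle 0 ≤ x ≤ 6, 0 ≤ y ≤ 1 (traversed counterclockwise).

Green's theorem converts the closed line integral into a double integral over the enclosed region D:

    ∮_C P dx + Q dy = ∬_D (∂Q/∂x - ∂P/∂y) dA.

Here P = 0, Q = 4x^5, so

    ∂Q/∂x = 20x^4,    ∂P/∂y = 0,
    ∂Q/∂x - ∂P/∂y = 20x^4.

D is the region 0 ≤ x ≤ 6, 0 ≤ y ≤ 1. Evaluating the double integral:

    ∬_D (20x^4) dA = ∫_0^{6} ∫_0^{1} (20x^4) dy dx.

Inner (y from 0 to 1): 20x^4.
Outer (x from 0 to 6): 31104.

Therefore ∮_C P dx + Q dy = 31104.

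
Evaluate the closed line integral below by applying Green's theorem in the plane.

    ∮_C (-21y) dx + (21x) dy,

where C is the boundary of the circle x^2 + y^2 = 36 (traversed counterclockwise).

Green's theorem converts the closed line integral into a double integral over the enclosed region D:

    ∮_C P dx + Q dy = ∬_D (∂Q/∂x - ∂P/∂y) dA.

Here P = -21y, Q = 21x, so

    ∂Q/∂x = 21,    ∂P/∂y = -21,
    ∂Q/∂x - ∂P/∂y = 42.

D is the region x^2 + y^2 ≤ 36. Evaluating the double integral:

In polar coordinates (x = r cos θ, y = r sin θ, dA = r dr dθ) the integrand becomes 42, so

    ∬_D (42) dA = ∫_0^{2π} ∫_0^{6} (42) · r dr dθ.

Inner (r from 0 to 6): 756.
Outer (θ from 0 to 2π): 1512π.

Therefore ∮_C P dx + Q dy = 1512π.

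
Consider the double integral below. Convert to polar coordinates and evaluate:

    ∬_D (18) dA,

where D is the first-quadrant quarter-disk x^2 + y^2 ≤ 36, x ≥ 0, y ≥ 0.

The region D is 0 ≤ r ≤ 6, 0 ≤ θ ≤ π/2 in polar coordinates, where x = r cos(θ), y = r sin(θ), and dA = r dr dθ.

Under the substitution, the integrand becomes 18, so

    ∬_D (18) dA = ∫_{0}^{π/2} ∫_{0}^{6} (18) · r dr dθ.

Inner integral (in r): ∫_{0}^{6} (18) · r dr = 324.

Outer integral (in θ): ∫_{0}^{π/2} (324) dθ = 162π.

Therefore ∬_D (18) dA = 162π.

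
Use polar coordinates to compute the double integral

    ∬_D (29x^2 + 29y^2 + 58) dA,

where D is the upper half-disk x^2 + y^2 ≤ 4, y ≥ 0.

The region D is 0 ≤ r ≤ 2, 0 ≤ θ ≤ π in polar coordinates, where x = r cos(θ), y = r sin(θ), and dA = r dr dθ.

Under the substitution, the integrand becomes 29r^2 + 58, so

    ∬_D (29x^2 + 29y^2 + 58) dA = ∫_{0}^{π} ∫_{0}^{2} (29r^2 + 58) · r dr dθ.

Inner integral (in r): ∫_{0}^{2} (29r^2 + 58) · r dr = 232.

Outer integral (in θ): ∫_{0}^{π} (232) dθ = 232π.

Therefore ∬_D (29x^2 + 29y^2 + 58) dA = 232π.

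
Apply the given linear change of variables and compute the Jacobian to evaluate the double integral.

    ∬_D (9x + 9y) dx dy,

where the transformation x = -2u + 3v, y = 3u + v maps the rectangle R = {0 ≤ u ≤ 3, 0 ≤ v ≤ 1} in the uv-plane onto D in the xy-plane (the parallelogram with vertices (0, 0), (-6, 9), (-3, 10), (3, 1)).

Compute the Jacobian determinant of (x, y) with respect to (u, v):

    ∂(x,y)/∂(u,v) = | -2  3 | = (-2)(1) - (3)(3) = -11.
                   | 3  1 |

Its absolute value is |J| = 11 (the area scaling factor).

Substituting x = -2u + 3v, y = 3u + v into the integrand,

    9x + 9y → 9u + 36v,

so the integral becomes

    ∬_R (9u + 36v) · |J| du dv = ∫_0^3 ∫_0^1 (99u + 396v) dv du.

Inner (v): 99u + 198.
Outer (u): 2079/2.

Therefore ∬_D (9x + 9y) dx dy = 2079/2.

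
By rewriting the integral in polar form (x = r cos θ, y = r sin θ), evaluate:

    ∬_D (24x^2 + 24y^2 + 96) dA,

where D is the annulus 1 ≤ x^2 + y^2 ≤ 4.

The region D is 1 ≤ r ≤ 2, 0 ≤ θ ≤ 2π in polar coordinates, where x = r cos(θ), y = r sin(θ), and dA = r dr dθ.

Under the substitution, the integrand becomes 24r^2 + 96, so

    ∬_D (24x^2 + 24y^2 + 96) dA = ∫_{0}^{2π} ∫_{1}^{2} (24r^2 + 96) · r dr dθ.

Inner integral (in r): ∫_{1}^{2} (24r^2 + 96) · r dr = 234.

Outer integral (in θ): ∫_{0}^{2π} (234) dθ = 468π.

Therefore ∬_D (24x^2 + 24y^2 + 96) dA = 468π.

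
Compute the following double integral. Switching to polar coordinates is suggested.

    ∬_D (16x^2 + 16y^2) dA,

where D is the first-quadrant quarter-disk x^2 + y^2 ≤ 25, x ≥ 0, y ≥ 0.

The region D is 0 ≤ r ≤ 5, 0 ≤ θ ≤ π/2 in polar coordinates, where x = r cos(θ), y = r sin(θ), and dA = r dr dθ.

Under the substitution, the integrand becomes 16r^2, so

    ∬_D (16x^2 + 16y^2) dA = ∫_{0}^{π/2} ∫_{0}^{5} (16r^2) · r dr dθ.

Inner integral (in r): ∫_{0}^{5} (16r^2) · r dr = 2500.

Outer integral (in θ): ∫_{0}^{π/2} (2500) dθ = 1250π.

Therefore ∬_D (16x^2 + 16y^2) dA = 1250π.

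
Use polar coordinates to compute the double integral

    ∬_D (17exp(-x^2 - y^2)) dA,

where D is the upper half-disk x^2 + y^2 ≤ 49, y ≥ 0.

The region D is 0 ≤ r ≤ 7, 0 ≤ θ ≤ π in polar coordinates, where x = r cos(θ), y = r sin(θ), and dA = r dr dθ.

Under the substitution, the integrand becomes 17exp(-r^2), so

    ∬_D (17exp(-x^2 - y^2)) dA = ∫_{0}^{π} ∫_{0}^{7} (17exp(-r^2)) · r dr dθ.

Inner integral (in r): ∫_{0}^{7} (17exp(-r^2)) · r dr = 17/2 - 17exp(-49)/2.

Outer integral (in θ): ∫_{0}^{π} (17/2 - 17exp(-49)/2) dθ = -17π (1 - exp(49))exp(-49)/2.

Therefore ∬_D (17exp(-x^2 - y^2)) dA = -17π (1 - exp(49))exp(-49)/2.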